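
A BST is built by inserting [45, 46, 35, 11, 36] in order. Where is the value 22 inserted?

Starting tree (level order): [45, 35, 46, 11, 36]
Insertion path: 45 -> 35 -> 11
Result: insert 22 as right child of 11
Final tree (level order): [45, 35, 46, 11, 36, None, None, None, 22]


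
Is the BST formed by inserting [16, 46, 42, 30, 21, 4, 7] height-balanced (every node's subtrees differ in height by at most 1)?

Tree (level-order array): [16, 4, 46, None, 7, 42, None, None, None, 30, None, 21]
Definition: a tree is height-balanced if, at every node, |h(left) - h(right)| <= 1 (empty subtree has height -1).
Bottom-up per-node check:
  node 7: h_left=-1, h_right=-1, diff=0 [OK], height=0
  node 4: h_left=-1, h_right=0, diff=1 [OK], height=1
  node 21: h_left=-1, h_right=-1, diff=0 [OK], height=0
  node 30: h_left=0, h_right=-1, diff=1 [OK], height=1
  node 42: h_left=1, h_right=-1, diff=2 [FAIL (|1--1|=2 > 1)], height=2
  node 46: h_left=2, h_right=-1, diff=3 [FAIL (|2--1|=3 > 1)], height=3
  node 16: h_left=1, h_right=3, diff=2 [FAIL (|1-3|=2 > 1)], height=4
Node 42 violates the condition: |1 - -1| = 2 > 1.
Result: Not balanced


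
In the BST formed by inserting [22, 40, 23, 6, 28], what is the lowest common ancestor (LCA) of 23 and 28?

Tree insertion order: [22, 40, 23, 6, 28]
Tree (level-order array): [22, 6, 40, None, None, 23, None, None, 28]
In a BST, the LCA of p=23, q=28 is the first node v on the
root-to-leaf path with p <= v <= q (go left if both < v, right if both > v).
Walk from root:
  at 22: both 23 and 28 > 22, go right
  at 40: both 23 and 28 < 40, go left
  at 23: 23 <= 23 <= 28, this is the LCA
LCA = 23


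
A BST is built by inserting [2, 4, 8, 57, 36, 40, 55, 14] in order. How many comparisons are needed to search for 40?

Search path for 40: 2 -> 4 -> 8 -> 57 -> 36 -> 40
Found: True
Comparisons: 6


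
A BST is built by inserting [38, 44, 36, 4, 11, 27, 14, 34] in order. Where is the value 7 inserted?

Starting tree (level order): [38, 36, 44, 4, None, None, None, None, 11, None, 27, 14, 34]
Insertion path: 38 -> 36 -> 4 -> 11
Result: insert 7 as left child of 11
Final tree (level order): [38, 36, 44, 4, None, None, None, None, 11, 7, 27, None, None, 14, 34]


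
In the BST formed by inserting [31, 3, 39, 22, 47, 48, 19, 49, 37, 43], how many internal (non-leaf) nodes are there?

Tree built from: [31, 3, 39, 22, 47, 48, 19, 49, 37, 43]
Tree (level-order array): [31, 3, 39, None, 22, 37, 47, 19, None, None, None, 43, 48, None, None, None, None, None, 49]
Rule: An internal node has at least one child.
Per-node child counts:
  node 31: 2 child(ren)
  node 3: 1 child(ren)
  node 22: 1 child(ren)
  node 19: 0 child(ren)
  node 39: 2 child(ren)
  node 37: 0 child(ren)
  node 47: 2 child(ren)
  node 43: 0 child(ren)
  node 48: 1 child(ren)
  node 49: 0 child(ren)
Matching nodes: [31, 3, 22, 39, 47, 48]
Count of internal (non-leaf) nodes: 6


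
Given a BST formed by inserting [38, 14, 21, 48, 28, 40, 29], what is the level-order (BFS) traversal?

Tree insertion order: [38, 14, 21, 48, 28, 40, 29]
Tree (level-order array): [38, 14, 48, None, 21, 40, None, None, 28, None, None, None, 29]
BFS from the root, enqueuing left then right child of each popped node:
  queue [38] -> pop 38, enqueue [14, 48], visited so far: [38]
  queue [14, 48] -> pop 14, enqueue [21], visited so far: [38, 14]
  queue [48, 21] -> pop 48, enqueue [40], visited so far: [38, 14, 48]
  queue [21, 40] -> pop 21, enqueue [28], visited so far: [38, 14, 48, 21]
  queue [40, 28] -> pop 40, enqueue [none], visited so far: [38, 14, 48, 21, 40]
  queue [28] -> pop 28, enqueue [29], visited so far: [38, 14, 48, 21, 40, 28]
  queue [29] -> pop 29, enqueue [none], visited so far: [38, 14, 48, 21, 40, 28, 29]
Result: [38, 14, 48, 21, 40, 28, 29]


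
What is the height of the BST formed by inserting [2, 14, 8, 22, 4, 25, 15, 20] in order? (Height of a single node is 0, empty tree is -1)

Insertion order: [2, 14, 8, 22, 4, 25, 15, 20]
Tree (level-order array): [2, None, 14, 8, 22, 4, None, 15, 25, None, None, None, 20]
Compute height bottom-up (empty subtree = -1):
  height(4) = 1 + max(-1, -1) = 0
  height(8) = 1 + max(0, -1) = 1
  height(20) = 1 + max(-1, -1) = 0
  height(15) = 1 + max(-1, 0) = 1
  height(25) = 1 + max(-1, -1) = 0
  height(22) = 1 + max(1, 0) = 2
  height(14) = 1 + max(1, 2) = 3
  height(2) = 1 + max(-1, 3) = 4
Height = 4


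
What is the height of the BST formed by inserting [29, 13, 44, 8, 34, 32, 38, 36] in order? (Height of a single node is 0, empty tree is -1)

Insertion order: [29, 13, 44, 8, 34, 32, 38, 36]
Tree (level-order array): [29, 13, 44, 8, None, 34, None, None, None, 32, 38, None, None, 36]
Compute height bottom-up (empty subtree = -1):
  height(8) = 1 + max(-1, -1) = 0
  height(13) = 1 + max(0, -1) = 1
  height(32) = 1 + max(-1, -1) = 0
  height(36) = 1 + max(-1, -1) = 0
  height(38) = 1 + max(0, -1) = 1
  height(34) = 1 + max(0, 1) = 2
  height(44) = 1 + max(2, -1) = 3
  height(29) = 1 + max(1, 3) = 4
Height = 4


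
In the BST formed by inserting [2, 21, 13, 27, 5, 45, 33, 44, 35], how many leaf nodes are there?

Tree built from: [2, 21, 13, 27, 5, 45, 33, 44, 35]
Tree (level-order array): [2, None, 21, 13, 27, 5, None, None, 45, None, None, 33, None, None, 44, 35]
Rule: A leaf has 0 children.
Per-node child counts:
  node 2: 1 child(ren)
  node 21: 2 child(ren)
  node 13: 1 child(ren)
  node 5: 0 child(ren)
  node 27: 1 child(ren)
  node 45: 1 child(ren)
  node 33: 1 child(ren)
  node 44: 1 child(ren)
  node 35: 0 child(ren)
Matching nodes: [5, 35]
Count of leaf nodes: 2


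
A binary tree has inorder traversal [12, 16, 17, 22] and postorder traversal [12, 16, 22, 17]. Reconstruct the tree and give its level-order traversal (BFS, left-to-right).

Inorder:   [12, 16, 17, 22]
Postorder: [12, 16, 22, 17]
Algorithm: postorder visits root last, so walk postorder right-to-left;
each value is the root of the current inorder slice — split it at that
value, recurse on the right subtree first, then the left.
Recursive splits:
  root=17; inorder splits into left=[12, 16], right=[22]
  root=22; inorder splits into left=[], right=[]
  root=16; inorder splits into left=[12], right=[]
  root=12; inorder splits into left=[], right=[]
Reconstructed level-order: [17, 16, 22, 12]


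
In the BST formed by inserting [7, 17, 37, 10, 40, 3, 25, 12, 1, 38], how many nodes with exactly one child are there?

Tree built from: [7, 17, 37, 10, 40, 3, 25, 12, 1, 38]
Tree (level-order array): [7, 3, 17, 1, None, 10, 37, None, None, None, 12, 25, 40, None, None, None, None, 38]
Rule: These are nodes with exactly 1 non-null child.
Per-node child counts:
  node 7: 2 child(ren)
  node 3: 1 child(ren)
  node 1: 0 child(ren)
  node 17: 2 child(ren)
  node 10: 1 child(ren)
  node 12: 0 child(ren)
  node 37: 2 child(ren)
  node 25: 0 child(ren)
  node 40: 1 child(ren)
  node 38: 0 child(ren)
Matching nodes: [3, 10, 40]
Count of nodes with exactly one child: 3


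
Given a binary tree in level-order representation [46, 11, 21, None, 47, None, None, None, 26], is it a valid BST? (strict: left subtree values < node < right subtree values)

Level-order array: [46, 11, 21, None, 47, None, None, None, 26]
Validate using subtree bounds (lo, hi): at each node, require lo < value < hi,
then recurse left with hi=value and right with lo=value.
Preorder trace (stopping at first violation):
  at node 46 with bounds (-inf, +inf): OK
  at node 11 with bounds (-inf, 46): OK
  at node 47 with bounds (11, 46): VIOLATION
Node 47 violates its bound: not (11 < 47 < 46).
Result: Not a valid BST


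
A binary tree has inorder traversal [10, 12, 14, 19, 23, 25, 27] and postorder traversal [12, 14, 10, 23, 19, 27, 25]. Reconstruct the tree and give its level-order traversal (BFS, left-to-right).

Inorder:   [10, 12, 14, 19, 23, 25, 27]
Postorder: [12, 14, 10, 23, 19, 27, 25]
Algorithm: postorder visits root last, so walk postorder right-to-left;
each value is the root of the current inorder slice — split it at that
value, recurse on the right subtree first, then the left.
Recursive splits:
  root=25; inorder splits into left=[10, 12, 14, 19, 23], right=[27]
  root=27; inorder splits into left=[], right=[]
  root=19; inorder splits into left=[10, 12, 14], right=[23]
  root=23; inorder splits into left=[], right=[]
  root=10; inorder splits into left=[], right=[12, 14]
  root=14; inorder splits into left=[12], right=[]
  root=12; inorder splits into left=[], right=[]
Reconstructed level-order: [25, 19, 27, 10, 23, 14, 12]


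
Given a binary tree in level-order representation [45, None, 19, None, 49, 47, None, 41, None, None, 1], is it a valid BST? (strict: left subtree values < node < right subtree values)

Level-order array: [45, None, 19, None, 49, 47, None, 41, None, None, 1]
Validate using subtree bounds (lo, hi): at each node, require lo < value < hi,
then recurse left with hi=value and right with lo=value.
Preorder trace (stopping at first violation):
  at node 45 with bounds (-inf, +inf): OK
  at node 19 with bounds (45, +inf): VIOLATION
Node 19 violates its bound: not (45 < 19 < +inf).
Result: Not a valid BST


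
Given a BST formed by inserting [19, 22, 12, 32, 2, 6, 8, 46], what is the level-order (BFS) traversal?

Tree insertion order: [19, 22, 12, 32, 2, 6, 8, 46]
Tree (level-order array): [19, 12, 22, 2, None, None, 32, None, 6, None, 46, None, 8]
BFS from the root, enqueuing left then right child of each popped node:
  queue [19] -> pop 19, enqueue [12, 22], visited so far: [19]
  queue [12, 22] -> pop 12, enqueue [2], visited so far: [19, 12]
  queue [22, 2] -> pop 22, enqueue [32], visited so far: [19, 12, 22]
  queue [2, 32] -> pop 2, enqueue [6], visited so far: [19, 12, 22, 2]
  queue [32, 6] -> pop 32, enqueue [46], visited so far: [19, 12, 22, 2, 32]
  queue [6, 46] -> pop 6, enqueue [8], visited so far: [19, 12, 22, 2, 32, 6]
  queue [46, 8] -> pop 46, enqueue [none], visited so far: [19, 12, 22, 2, 32, 6, 46]
  queue [8] -> pop 8, enqueue [none], visited so far: [19, 12, 22, 2, 32, 6, 46, 8]
Result: [19, 12, 22, 2, 32, 6, 46, 8]


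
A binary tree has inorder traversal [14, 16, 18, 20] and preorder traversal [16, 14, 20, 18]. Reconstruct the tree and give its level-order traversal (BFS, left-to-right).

Inorder:  [14, 16, 18, 20]
Preorder: [16, 14, 20, 18]
Algorithm: preorder visits root first, so consume preorder in order;
for each root, split the current inorder slice at that value into
left-subtree inorder and right-subtree inorder, then recurse.
Recursive splits:
  root=16; inorder splits into left=[14], right=[18, 20]
  root=14; inorder splits into left=[], right=[]
  root=20; inorder splits into left=[18], right=[]
  root=18; inorder splits into left=[], right=[]
Reconstructed level-order: [16, 14, 20, 18]


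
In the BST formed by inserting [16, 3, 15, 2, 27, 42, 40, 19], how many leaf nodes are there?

Tree built from: [16, 3, 15, 2, 27, 42, 40, 19]
Tree (level-order array): [16, 3, 27, 2, 15, 19, 42, None, None, None, None, None, None, 40]
Rule: A leaf has 0 children.
Per-node child counts:
  node 16: 2 child(ren)
  node 3: 2 child(ren)
  node 2: 0 child(ren)
  node 15: 0 child(ren)
  node 27: 2 child(ren)
  node 19: 0 child(ren)
  node 42: 1 child(ren)
  node 40: 0 child(ren)
Matching nodes: [2, 15, 19, 40]
Count of leaf nodes: 4


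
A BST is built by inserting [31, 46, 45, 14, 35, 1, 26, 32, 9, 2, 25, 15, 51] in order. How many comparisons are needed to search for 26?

Search path for 26: 31 -> 14 -> 26
Found: True
Comparisons: 3


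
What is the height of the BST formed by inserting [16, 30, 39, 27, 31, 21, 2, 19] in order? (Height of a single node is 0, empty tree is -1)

Insertion order: [16, 30, 39, 27, 31, 21, 2, 19]
Tree (level-order array): [16, 2, 30, None, None, 27, 39, 21, None, 31, None, 19]
Compute height bottom-up (empty subtree = -1):
  height(2) = 1 + max(-1, -1) = 0
  height(19) = 1 + max(-1, -1) = 0
  height(21) = 1 + max(0, -1) = 1
  height(27) = 1 + max(1, -1) = 2
  height(31) = 1 + max(-1, -1) = 0
  height(39) = 1 + max(0, -1) = 1
  height(30) = 1 + max(2, 1) = 3
  height(16) = 1 + max(0, 3) = 4
Height = 4


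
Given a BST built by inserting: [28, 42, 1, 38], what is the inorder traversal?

Tree insertion order: [28, 42, 1, 38]
Tree (level-order array): [28, 1, 42, None, None, 38]
Inorder traversal: [1, 28, 38, 42]


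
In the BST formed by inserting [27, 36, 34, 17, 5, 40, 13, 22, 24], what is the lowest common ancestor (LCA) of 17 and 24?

Tree insertion order: [27, 36, 34, 17, 5, 40, 13, 22, 24]
Tree (level-order array): [27, 17, 36, 5, 22, 34, 40, None, 13, None, 24]
In a BST, the LCA of p=17, q=24 is the first node v on the
root-to-leaf path with p <= v <= q (go left if both < v, right if both > v).
Walk from root:
  at 27: both 17 and 24 < 27, go left
  at 17: 17 <= 17 <= 24, this is the LCA
LCA = 17


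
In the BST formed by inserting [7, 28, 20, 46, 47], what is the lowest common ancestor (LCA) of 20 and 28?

Tree insertion order: [7, 28, 20, 46, 47]
Tree (level-order array): [7, None, 28, 20, 46, None, None, None, 47]
In a BST, the LCA of p=20, q=28 is the first node v on the
root-to-leaf path with p <= v <= q (go left if both < v, right if both > v).
Walk from root:
  at 7: both 20 and 28 > 7, go right
  at 28: 20 <= 28 <= 28, this is the LCA
LCA = 28


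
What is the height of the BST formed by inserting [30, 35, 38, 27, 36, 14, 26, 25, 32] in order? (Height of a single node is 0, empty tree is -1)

Insertion order: [30, 35, 38, 27, 36, 14, 26, 25, 32]
Tree (level-order array): [30, 27, 35, 14, None, 32, 38, None, 26, None, None, 36, None, 25]
Compute height bottom-up (empty subtree = -1):
  height(25) = 1 + max(-1, -1) = 0
  height(26) = 1 + max(0, -1) = 1
  height(14) = 1 + max(-1, 1) = 2
  height(27) = 1 + max(2, -1) = 3
  height(32) = 1 + max(-1, -1) = 0
  height(36) = 1 + max(-1, -1) = 0
  height(38) = 1 + max(0, -1) = 1
  height(35) = 1 + max(0, 1) = 2
  height(30) = 1 + max(3, 2) = 4
Height = 4


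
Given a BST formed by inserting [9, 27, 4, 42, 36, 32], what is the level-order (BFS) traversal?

Tree insertion order: [9, 27, 4, 42, 36, 32]
Tree (level-order array): [9, 4, 27, None, None, None, 42, 36, None, 32]
BFS from the root, enqueuing left then right child of each popped node:
  queue [9] -> pop 9, enqueue [4, 27], visited so far: [9]
  queue [4, 27] -> pop 4, enqueue [none], visited so far: [9, 4]
  queue [27] -> pop 27, enqueue [42], visited so far: [9, 4, 27]
  queue [42] -> pop 42, enqueue [36], visited so far: [9, 4, 27, 42]
  queue [36] -> pop 36, enqueue [32], visited so far: [9, 4, 27, 42, 36]
  queue [32] -> pop 32, enqueue [none], visited so far: [9, 4, 27, 42, 36, 32]
Result: [9, 4, 27, 42, 36, 32]


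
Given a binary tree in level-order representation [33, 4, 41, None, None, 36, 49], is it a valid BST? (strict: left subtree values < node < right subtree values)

Level-order array: [33, 4, 41, None, None, 36, 49]
Validate using subtree bounds (lo, hi): at each node, require lo < value < hi,
then recurse left with hi=value and right with lo=value.
Preorder trace (stopping at first violation):
  at node 33 with bounds (-inf, +inf): OK
  at node 4 with bounds (-inf, 33): OK
  at node 41 with bounds (33, +inf): OK
  at node 36 with bounds (33, 41): OK
  at node 49 with bounds (41, +inf): OK
No violation found at any node.
Result: Valid BST


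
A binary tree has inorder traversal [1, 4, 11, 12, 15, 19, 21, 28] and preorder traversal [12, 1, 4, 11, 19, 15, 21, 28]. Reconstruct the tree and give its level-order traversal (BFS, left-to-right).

Inorder:  [1, 4, 11, 12, 15, 19, 21, 28]
Preorder: [12, 1, 4, 11, 19, 15, 21, 28]
Algorithm: preorder visits root first, so consume preorder in order;
for each root, split the current inorder slice at that value into
left-subtree inorder and right-subtree inorder, then recurse.
Recursive splits:
  root=12; inorder splits into left=[1, 4, 11], right=[15, 19, 21, 28]
  root=1; inorder splits into left=[], right=[4, 11]
  root=4; inorder splits into left=[], right=[11]
  root=11; inorder splits into left=[], right=[]
  root=19; inorder splits into left=[15], right=[21, 28]
  root=15; inorder splits into left=[], right=[]
  root=21; inorder splits into left=[], right=[28]
  root=28; inorder splits into left=[], right=[]
Reconstructed level-order: [12, 1, 19, 4, 15, 21, 11, 28]


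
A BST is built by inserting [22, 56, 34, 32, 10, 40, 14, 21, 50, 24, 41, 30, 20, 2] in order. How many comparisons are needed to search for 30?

Search path for 30: 22 -> 56 -> 34 -> 32 -> 24 -> 30
Found: True
Comparisons: 6


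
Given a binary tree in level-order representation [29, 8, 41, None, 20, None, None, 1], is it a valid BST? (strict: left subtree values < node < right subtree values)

Level-order array: [29, 8, 41, None, 20, None, None, 1]
Validate using subtree bounds (lo, hi): at each node, require lo < value < hi,
then recurse left with hi=value and right with lo=value.
Preorder trace (stopping at first violation):
  at node 29 with bounds (-inf, +inf): OK
  at node 8 with bounds (-inf, 29): OK
  at node 20 with bounds (8, 29): OK
  at node 1 with bounds (8, 20): VIOLATION
Node 1 violates its bound: not (8 < 1 < 20).
Result: Not a valid BST


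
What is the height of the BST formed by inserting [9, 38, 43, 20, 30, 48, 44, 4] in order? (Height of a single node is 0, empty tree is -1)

Insertion order: [9, 38, 43, 20, 30, 48, 44, 4]
Tree (level-order array): [9, 4, 38, None, None, 20, 43, None, 30, None, 48, None, None, 44]
Compute height bottom-up (empty subtree = -1):
  height(4) = 1 + max(-1, -1) = 0
  height(30) = 1 + max(-1, -1) = 0
  height(20) = 1 + max(-1, 0) = 1
  height(44) = 1 + max(-1, -1) = 0
  height(48) = 1 + max(0, -1) = 1
  height(43) = 1 + max(-1, 1) = 2
  height(38) = 1 + max(1, 2) = 3
  height(9) = 1 + max(0, 3) = 4
Height = 4


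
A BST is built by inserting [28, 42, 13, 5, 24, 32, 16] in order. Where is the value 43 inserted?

Starting tree (level order): [28, 13, 42, 5, 24, 32, None, None, None, 16]
Insertion path: 28 -> 42
Result: insert 43 as right child of 42
Final tree (level order): [28, 13, 42, 5, 24, 32, 43, None, None, 16]


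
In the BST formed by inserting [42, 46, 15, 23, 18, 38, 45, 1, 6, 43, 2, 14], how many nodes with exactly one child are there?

Tree built from: [42, 46, 15, 23, 18, 38, 45, 1, 6, 43, 2, 14]
Tree (level-order array): [42, 15, 46, 1, 23, 45, None, None, 6, 18, 38, 43, None, 2, 14]
Rule: These are nodes with exactly 1 non-null child.
Per-node child counts:
  node 42: 2 child(ren)
  node 15: 2 child(ren)
  node 1: 1 child(ren)
  node 6: 2 child(ren)
  node 2: 0 child(ren)
  node 14: 0 child(ren)
  node 23: 2 child(ren)
  node 18: 0 child(ren)
  node 38: 0 child(ren)
  node 46: 1 child(ren)
  node 45: 1 child(ren)
  node 43: 0 child(ren)
Matching nodes: [1, 46, 45]
Count of nodes with exactly one child: 3


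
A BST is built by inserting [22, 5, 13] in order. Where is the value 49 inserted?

Starting tree (level order): [22, 5, None, None, 13]
Insertion path: 22
Result: insert 49 as right child of 22
Final tree (level order): [22, 5, 49, None, 13]


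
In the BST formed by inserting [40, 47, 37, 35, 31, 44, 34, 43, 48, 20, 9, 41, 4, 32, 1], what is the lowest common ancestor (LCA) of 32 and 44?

Tree insertion order: [40, 47, 37, 35, 31, 44, 34, 43, 48, 20, 9, 41, 4, 32, 1]
Tree (level-order array): [40, 37, 47, 35, None, 44, 48, 31, None, 43, None, None, None, 20, 34, 41, None, 9, None, 32, None, None, None, 4, None, None, None, 1]
In a BST, the LCA of p=32, q=44 is the first node v on the
root-to-leaf path with p <= v <= q (go left if both < v, right if both > v).
Walk from root:
  at 40: 32 <= 40 <= 44, this is the LCA
LCA = 40


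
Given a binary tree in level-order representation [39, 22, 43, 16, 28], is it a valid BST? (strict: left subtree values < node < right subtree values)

Level-order array: [39, 22, 43, 16, 28]
Validate using subtree bounds (lo, hi): at each node, require lo < value < hi,
then recurse left with hi=value and right with lo=value.
Preorder trace (stopping at first violation):
  at node 39 with bounds (-inf, +inf): OK
  at node 22 with bounds (-inf, 39): OK
  at node 16 with bounds (-inf, 22): OK
  at node 28 with bounds (22, 39): OK
  at node 43 with bounds (39, +inf): OK
No violation found at any node.
Result: Valid BST


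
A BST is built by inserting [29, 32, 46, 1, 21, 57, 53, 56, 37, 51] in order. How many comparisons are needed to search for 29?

Search path for 29: 29
Found: True
Comparisons: 1


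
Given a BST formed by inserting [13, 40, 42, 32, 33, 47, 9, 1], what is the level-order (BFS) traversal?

Tree insertion order: [13, 40, 42, 32, 33, 47, 9, 1]
Tree (level-order array): [13, 9, 40, 1, None, 32, 42, None, None, None, 33, None, 47]
BFS from the root, enqueuing left then right child of each popped node:
  queue [13] -> pop 13, enqueue [9, 40], visited so far: [13]
  queue [9, 40] -> pop 9, enqueue [1], visited so far: [13, 9]
  queue [40, 1] -> pop 40, enqueue [32, 42], visited so far: [13, 9, 40]
  queue [1, 32, 42] -> pop 1, enqueue [none], visited so far: [13, 9, 40, 1]
  queue [32, 42] -> pop 32, enqueue [33], visited so far: [13, 9, 40, 1, 32]
  queue [42, 33] -> pop 42, enqueue [47], visited so far: [13, 9, 40, 1, 32, 42]
  queue [33, 47] -> pop 33, enqueue [none], visited so far: [13, 9, 40, 1, 32, 42, 33]
  queue [47] -> pop 47, enqueue [none], visited so far: [13, 9, 40, 1, 32, 42, 33, 47]
Result: [13, 9, 40, 1, 32, 42, 33, 47]


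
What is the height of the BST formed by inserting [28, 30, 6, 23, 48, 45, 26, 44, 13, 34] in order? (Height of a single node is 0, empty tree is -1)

Insertion order: [28, 30, 6, 23, 48, 45, 26, 44, 13, 34]
Tree (level-order array): [28, 6, 30, None, 23, None, 48, 13, 26, 45, None, None, None, None, None, 44, None, 34]
Compute height bottom-up (empty subtree = -1):
  height(13) = 1 + max(-1, -1) = 0
  height(26) = 1 + max(-1, -1) = 0
  height(23) = 1 + max(0, 0) = 1
  height(6) = 1 + max(-1, 1) = 2
  height(34) = 1 + max(-1, -1) = 0
  height(44) = 1 + max(0, -1) = 1
  height(45) = 1 + max(1, -1) = 2
  height(48) = 1 + max(2, -1) = 3
  height(30) = 1 + max(-1, 3) = 4
  height(28) = 1 + max(2, 4) = 5
Height = 5


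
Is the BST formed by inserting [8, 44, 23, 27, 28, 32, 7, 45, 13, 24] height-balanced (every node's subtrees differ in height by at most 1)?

Tree (level-order array): [8, 7, 44, None, None, 23, 45, 13, 27, None, None, None, None, 24, 28, None, None, None, 32]
Definition: a tree is height-balanced if, at every node, |h(left) - h(right)| <= 1 (empty subtree has height -1).
Bottom-up per-node check:
  node 7: h_left=-1, h_right=-1, diff=0 [OK], height=0
  node 13: h_left=-1, h_right=-1, diff=0 [OK], height=0
  node 24: h_left=-1, h_right=-1, diff=0 [OK], height=0
  node 32: h_left=-1, h_right=-1, diff=0 [OK], height=0
  node 28: h_left=-1, h_right=0, diff=1 [OK], height=1
  node 27: h_left=0, h_right=1, diff=1 [OK], height=2
  node 23: h_left=0, h_right=2, diff=2 [FAIL (|0-2|=2 > 1)], height=3
  node 45: h_left=-1, h_right=-1, diff=0 [OK], height=0
  node 44: h_left=3, h_right=0, diff=3 [FAIL (|3-0|=3 > 1)], height=4
  node 8: h_left=0, h_right=4, diff=4 [FAIL (|0-4|=4 > 1)], height=5
Node 23 violates the condition: |0 - 2| = 2 > 1.
Result: Not balanced


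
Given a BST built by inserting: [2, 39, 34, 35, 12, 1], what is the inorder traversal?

Tree insertion order: [2, 39, 34, 35, 12, 1]
Tree (level-order array): [2, 1, 39, None, None, 34, None, 12, 35]
Inorder traversal: [1, 2, 12, 34, 35, 39]


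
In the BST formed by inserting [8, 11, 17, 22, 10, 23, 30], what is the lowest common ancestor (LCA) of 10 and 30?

Tree insertion order: [8, 11, 17, 22, 10, 23, 30]
Tree (level-order array): [8, None, 11, 10, 17, None, None, None, 22, None, 23, None, 30]
In a BST, the LCA of p=10, q=30 is the first node v on the
root-to-leaf path with p <= v <= q (go left if both < v, right if both > v).
Walk from root:
  at 8: both 10 and 30 > 8, go right
  at 11: 10 <= 11 <= 30, this is the LCA
LCA = 11


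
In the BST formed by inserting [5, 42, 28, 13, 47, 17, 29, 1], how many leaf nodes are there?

Tree built from: [5, 42, 28, 13, 47, 17, 29, 1]
Tree (level-order array): [5, 1, 42, None, None, 28, 47, 13, 29, None, None, None, 17]
Rule: A leaf has 0 children.
Per-node child counts:
  node 5: 2 child(ren)
  node 1: 0 child(ren)
  node 42: 2 child(ren)
  node 28: 2 child(ren)
  node 13: 1 child(ren)
  node 17: 0 child(ren)
  node 29: 0 child(ren)
  node 47: 0 child(ren)
Matching nodes: [1, 17, 29, 47]
Count of leaf nodes: 4


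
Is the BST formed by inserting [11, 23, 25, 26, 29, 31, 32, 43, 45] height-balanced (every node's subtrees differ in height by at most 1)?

Tree (level-order array): [11, None, 23, None, 25, None, 26, None, 29, None, 31, None, 32, None, 43, None, 45]
Definition: a tree is height-balanced if, at every node, |h(left) - h(right)| <= 1 (empty subtree has height -1).
Bottom-up per-node check:
  node 45: h_left=-1, h_right=-1, diff=0 [OK], height=0
  node 43: h_left=-1, h_right=0, diff=1 [OK], height=1
  node 32: h_left=-1, h_right=1, diff=2 [FAIL (|-1-1|=2 > 1)], height=2
  node 31: h_left=-1, h_right=2, diff=3 [FAIL (|-1-2|=3 > 1)], height=3
  node 29: h_left=-1, h_right=3, diff=4 [FAIL (|-1-3|=4 > 1)], height=4
  node 26: h_left=-1, h_right=4, diff=5 [FAIL (|-1-4|=5 > 1)], height=5
  node 25: h_left=-1, h_right=5, diff=6 [FAIL (|-1-5|=6 > 1)], height=6
  node 23: h_left=-1, h_right=6, diff=7 [FAIL (|-1-6|=7 > 1)], height=7
  node 11: h_left=-1, h_right=7, diff=8 [FAIL (|-1-7|=8 > 1)], height=8
Node 32 violates the condition: |-1 - 1| = 2 > 1.
Result: Not balanced


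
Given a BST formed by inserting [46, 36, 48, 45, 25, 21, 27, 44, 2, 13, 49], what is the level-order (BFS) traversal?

Tree insertion order: [46, 36, 48, 45, 25, 21, 27, 44, 2, 13, 49]
Tree (level-order array): [46, 36, 48, 25, 45, None, 49, 21, 27, 44, None, None, None, 2, None, None, None, None, None, None, 13]
BFS from the root, enqueuing left then right child of each popped node:
  queue [46] -> pop 46, enqueue [36, 48], visited so far: [46]
  queue [36, 48] -> pop 36, enqueue [25, 45], visited so far: [46, 36]
  queue [48, 25, 45] -> pop 48, enqueue [49], visited so far: [46, 36, 48]
  queue [25, 45, 49] -> pop 25, enqueue [21, 27], visited so far: [46, 36, 48, 25]
  queue [45, 49, 21, 27] -> pop 45, enqueue [44], visited so far: [46, 36, 48, 25, 45]
  queue [49, 21, 27, 44] -> pop 49, enqueue [none], visited so far: [46, 36, 48, 25, 45, 49]
  queue [21, 27, 44] -> pop 21, enqueue [2], visited so far: [46, 36, 48, 25, 45, 49, 21]
  queue [27, 44, 2] -> pop 27, enqueue [none], visited so far: [46, 36, 48, 25, 45, 49, 21, 27]
  queue [44, 2] -> pop 44, enqueue [none], visited so far: [46, 36, 48, 25, 45, 49, 21, 27, 44]
  queue [2] -> pop 2, enqueue [13], visited so far: [46, 36, 48, 25, 45, 49, 21, 27, 44, 2]
  queue [13] -> pop 13, enqueue [none], visited so far: [46, 36, 48, 25, 45, 49, 21, 27, 44, 2, 13]
Result: [46, 36, 48, 25, 45, 49, 21, 27, 44, 2, 13]


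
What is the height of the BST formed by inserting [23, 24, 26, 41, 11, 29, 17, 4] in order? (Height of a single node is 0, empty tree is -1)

Insertion order: [23, 24, 26, 41, 11, 29, 17, 4]
Tree (level-order array): [23, 11, 24, 4, 17, None, 26, None, None, None, None, None, 41, 29]
Compute height bottom-up (empty subtree = -1):
  height(4) = 1 + max(-1, -1) = 0
  height(17) = 1 + max(-1, -1) = 0
  height(11) = 1 + max(0, 0) = 1
  height(29) = 1 + max(-1, -1) = 0
  height(41) = 1 + max(0, -1) = 1
  height(26) = 1 + max(-1, 1) = 2
  height(24) = 1 + max(-1, 2) = 3
  height(23) = 1 + max(1, 3) = 4
Height = 4


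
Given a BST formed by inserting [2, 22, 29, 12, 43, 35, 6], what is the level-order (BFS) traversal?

Tree insertion order: [2, 22, 29, 12, 43, 35, 6]
Tree (level-order array): [2, None, 22, 12, 29, 6, None, None, 43, None, None, 35]
BFS from the root, enqueuing left then right child of each popped node:
  queue [2] -> pop 2, enqueue [22], visited so far: [2]
  queue [22] -> pop 22, enqueue [12, 29], visited so far: [2, 22]
  queue [12, 29] -> pop 12, enqueue [6], visited so far: [2, 22, 12]
  queue [29, 6] -> pop 29, enqueue [43], visited so far: [2, 22, 12, 29]
  queue [6, 43] -> pop 6, enqueue [none], visited so far: [2, 22, 12, 29, 6]
  queue [43] -> pop 43, enqueue [35], visited so far: [2, 22, 12, 29, 6, 43]
  queue [35] -> pop 35, enqueue [none], visited so far: [2, 22, 12, 29, 6, 43, 35]
Result: [2, 22, 12, 29, 6, 43, 35]


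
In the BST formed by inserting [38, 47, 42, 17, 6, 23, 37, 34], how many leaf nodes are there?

Tree built from: [38, 47, 42, 17, 6, 23, 37, 34]
Tree (level-order array): [38, 17, 47, 6, 23, 42, None, None, None, None, 37, None, None, 34]
Rule: A leaf has 0 children.
Per-node child counts:
  node 38: 2 child(ren)
  node 17: 2 child(ren)
  node 6: 0 child(ren)
  node 23: 1 child(ren)
  node 37: 1 child(ren)
  node 34: 0 child(ren)
  node 47: 1 child(ren)
  node 42: 0 child(ren)
Matching nodes: [6, 34, 42]
Count of leaf nodes: 3


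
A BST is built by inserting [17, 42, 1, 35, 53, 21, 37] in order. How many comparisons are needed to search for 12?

Search path for 12: 17 -> 1
Found: False
Comparisons: 2


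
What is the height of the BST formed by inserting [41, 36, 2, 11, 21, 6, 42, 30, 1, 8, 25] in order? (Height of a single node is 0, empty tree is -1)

Insertion order: [41, 36, 2, 11, 21, 6, 42, 30, 1, 8, 25]
Tree (level-order array): [41, 36, 42, 2, None, None, None, 1, 11, None, None, 6, 21, None, 8, None, 30, None, None, 25]
Compute height bottom-up (empty subtree = -1):
  height(1) = 1 + max(-1, -1) = 0
  height(8) = 1 + max(-1, -1) = 0
  height(6) = 1 + max(-1, 0) = 1
  height(25) = 1 + max(-1, -1) = 0
  height(30) = 1 + max(0, -1) = 1
  height(21) = 1 + max(-1, 1) = 2
  height(11) = 1 + max(1, 2) = 3
  height(2) = 1 + max(0, 3) = 4
  height(36) = 1 + max(4, -1) = 5
  height(42) = 1 + max(-1, -1) = 0
  height(41) = 1 + max(5, 0) = 6
Height = 6


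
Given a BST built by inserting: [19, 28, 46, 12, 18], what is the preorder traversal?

Tree insertion order: [19, 28, 46, 12, 18]
Tree (level-order array): [19, 12, 28, None, 18, None, 46]
Preorder traversal: [19, 12, 18, 28, 46]


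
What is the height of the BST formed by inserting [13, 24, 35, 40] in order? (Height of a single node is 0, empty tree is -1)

Insertion order: [13, 24, 35, 40]
Tree (level-order array): [13, None, 24, None, 35, None, 40]
Compute height bottom-up (empty subtree = -1):
  height(40) = 1 + max(-1, -1) = 0
  height(35) = 1 + max(-1, 0) = 1
  height(24) = 1 + max(-1, 1) = 2
  height(13) = 1 + max(-1, 2) = 3
Height = 3


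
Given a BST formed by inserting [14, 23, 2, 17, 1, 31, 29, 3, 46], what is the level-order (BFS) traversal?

Tree insertion order: [14, 23, 2, 17, 1, 31, 29, 3, 46]
Tree (level-order array): [14, 2, 23, 1, 3, 17, 31, None, None, None, None, None, None, 29, 46]
BFS from the root, enqueuing left then right child of each popped node:
  queue [14] -> pop 14, enqueue [2, 23], visited so far: [14]
  queue [2, 23] -> pop 2, enqueue [1, 3], visited so far: [14, 2]
  queue [23, 1, 3] -> pop 23, enqueue [17, 31], visited so far: [14, 2, 23]
  queue [1, 3, 17, 31] -> pop 1, enqueue [none], visited so far: [14, 2, 23, 1]
  queue [3, 17, 31] -> pop 3, enqueue [none], visited so far: [14, 2, 23, 1, 3]
  queue [17, 31] -> pop 17, enqueue [none], visited so far: [14, 2, 23, 1, 3, 17]
  queue [31] -> pop 31, enqueue [29, 46], visited so far: [14, 2, 23, 1, 3, 17, 31]
  queue [29, 46] -> pop 29, enqueue [none], visited so far: [14, 2, 23, 1, 3, 17, 31, 29]
  queue [46] -> pop 46, enqueue [none], visited so far: [14, 2, 23, 1, 3, 17, 31, 29, 46]
Result: [14, 2, 23, 1, 3, 17, 31, 29, 46]


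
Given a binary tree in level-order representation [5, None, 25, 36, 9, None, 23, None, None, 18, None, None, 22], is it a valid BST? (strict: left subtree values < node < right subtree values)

Level-order array: [5, None, 25, 36, 9, None, 23, None, None, 18, None, None, 22]
Validate using subtree bounds (lo, hi): at each node, require lo < value < hi,
then recurse left with hi=value and right with lo=value.
Preorder trace (stopping at first violation):
  at node 5 with bounds (-inf, +inf): OK
  at node 25 with bounds (5, +inf): OK
  at node 36 with bounds (5, 25): VIOLATION
Node 36 violates its bound: not (5 < 36 < 25).
Result: Not a valid BST


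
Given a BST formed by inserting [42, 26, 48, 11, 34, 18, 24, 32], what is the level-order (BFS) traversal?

Tree insertion order: [42, 26, 48, 11, 34, 18, 24, 32]
Tree (level-order array): [42, 26, 48, 11, 34, None, None, None, 18, 32, None, None, 24]
BFS from the root, enqueuing left then right child of each popped node:
  queue [42] -> pop 42, enqueue [26, 48], visited so far: [42]
  queue [26, 48] -> pop 26, enqueue [11, 34], visited so far: [42, 26]
  queue [48, 11, 34] -> pop 48, enqueue [none], visited so far: [42, 26, 48]
  queue [11, 34] -> pop 11, enqueue [18], visited so far: [42, 26, 48, 11]
  queue [34, 18] -> pop 34, enqueue [32], visited so far: [42, 26, 48, 11, 34]
  queue [18, 32] -> pop 18, enqueue [24], visited so far: [42, 26, 48, 11, 34, 18]
  queue [32, 24] -> pop 32, enqueue [none], visited so far: [42, 26, 48, 11, 34, 18, 32]
  queue [24] -> pop 24, enqueue [none], visited so far: [42, 26, 48, 11, 34, 18, 32, 24]
Result: [42, 26, 48, 11, 34, 18, 32, 24]


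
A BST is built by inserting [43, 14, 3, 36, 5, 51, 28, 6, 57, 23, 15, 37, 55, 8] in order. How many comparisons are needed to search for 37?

Search path for 37: 43 -> 14 -> 36 -> 37
Found: True
Comparisons: 4


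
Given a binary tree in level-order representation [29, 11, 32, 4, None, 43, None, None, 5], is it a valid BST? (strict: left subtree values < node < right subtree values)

Level-order array: [29, 11, 32, 4, None, 43, None, None, 5]
Validate using subtree bounds (lo, hi): at each node, require lo < value < hi,
then recurse left with hi=value and right with lo=value.
Preorder trace (stopping at first violation):
  at node 29 with bounds (-inf, +inf): OK
  at node 11 with bounds (-inf, 29): OK
  at node 4 with bounds (-inf, 11): OK
  at node 5 with bounds (4, 11): OK
  at node 32 with bounds (29, +inf): OK
  at node 43 with bounds (29, 32): VIOLATION
Node 43 violates its bound: not (29 < 43 < 32).
Result: Not a valid BST


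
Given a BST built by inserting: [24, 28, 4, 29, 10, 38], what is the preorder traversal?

Tree insertion order: [24, 28, 4, 29, 10, 38]
Tree (level-order array): [24, 4, 28, None, 10, None, 29, None, None, None, 38]
Preorder traversal: [24, 4, 10, 28, 29, 38]


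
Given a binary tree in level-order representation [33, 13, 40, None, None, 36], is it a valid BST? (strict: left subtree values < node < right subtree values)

Level-order array: [33, 13, 40, None, None, 36]
Validate using subtree bounds (lo, hi): at each node, require lo < value < hi,
then recurse left with hi=value and right with lo=value.
Preorder trace (stopping at first violation):
  at node 33 with bounds (-inf, +inf): OK
  at node 13 with bounds (-inf, 33): OK
  at node 40 with bounds (33, +inf): OK
  at node 36 with bounds (33, 40): OK
No violation found at any node.
Result: Valid BST


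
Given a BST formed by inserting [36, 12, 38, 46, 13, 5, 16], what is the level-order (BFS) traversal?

Tree insertion order: [36, 12, 38, 46, 13, 5, 16]
Tree (level-order array): [36, 12, 38, 5, 13, None, 46, None, None, None, 16]
BFS from the root, enqueuing left then right child of each popped node:
  queue [36] -> pop 36, enqueue [12, 38], visited so far: [36]
  queue [12, 38] -> pop 12, enqueue [5, 13], visited so far: [36, 12]
  queue [38, 5, 13] -> pop 38, enqueue [46], visited so far: [36, 12, 38]
  queue [5, 13, 46] -> pop 5, enqueue [none], visited so far: [36, 12, 38, 5]
  queue [13, 46] -> pop 13, enqueue [16], visited so far: [36, 12, 38, 5, 13]
  queue [46, 16] -> pop 46, enqueue [none], visited so far: [36, 12, 38, 5, 13, 46]
  queue [16] -> pop 16, enqueue [none], visited so far: [36, 12, 38, 5, 13, 46, 16]
Result: [36, 12, 38, 5, 13, 46, 16]


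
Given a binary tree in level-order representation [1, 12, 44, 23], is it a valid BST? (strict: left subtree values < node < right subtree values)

Level-order array: [1, 12, 44, 23]
Validate using subtree bounds (lo, hi): at each node, require lo < value < hi,
then recurse left with hi=value and right with lo=value.
Preorder trace (stopping at first violation):
  at node 1 with bounds (-inf, +inf): OK
  at node 12 with bounds (-inf, 1): VIOLATION
Node 12 violates its bound: not (-inf < 12 < 1).
Result: Not a valid BST


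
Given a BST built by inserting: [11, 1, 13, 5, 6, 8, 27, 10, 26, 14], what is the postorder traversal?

Tree insertion order: [11, 1, 13, 5, 6, 8, 27, 10, 26, 14]
Tree (level-order array): [11, 1, 13, None, 5, None, 27, None, 6, 26, None, None, 8, 14, None, None, 10]
Postorder traversal: [10, 8, 6, 5, 1, 14, 26, 27, 13, 11]


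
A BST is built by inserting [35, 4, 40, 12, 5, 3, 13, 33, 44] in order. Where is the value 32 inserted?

Starting tree (level order): [35, 4, 40, 3, 12, None, 44, None, None, 5, 13, None, None, None, None, None, 33]
Insertion path: 35 -> 4 -> 12 -> 13 -> 33
Result: insert 32 as left child of 33
Final tree (level order): [35, 4, 40, 3, 12, None, 44, None, None, 5, 13, None, None, None, None, None, 33, 32]


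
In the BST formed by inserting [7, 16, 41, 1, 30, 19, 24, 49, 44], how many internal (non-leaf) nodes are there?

Tree built from: [7, 16, 41, 1, 30, 19, 24, 49, 44]
Tree (level-order array): [7, 1, 16, None, None, None, 41, 30, 49, 19, None, 44, None, None, 24]
Rule: An internal node has at least one child.
Per-node child counts:
  node 7: 2 child(ren)
  node 1: 0 child(ren)
  node 16: 1 child(ren)
  node 41: 2 child(ren)
  node 30: 1 child(ren)
  node 19: 1 child(ren)
  node 24: 0 child(ren)
  node 49: 1 child(ren)
  node 44: 0 child(ren)
Matching nodes: [7, 16, 41, 30, 19, 49]
Count of internal (non-leaf) nodes: 6


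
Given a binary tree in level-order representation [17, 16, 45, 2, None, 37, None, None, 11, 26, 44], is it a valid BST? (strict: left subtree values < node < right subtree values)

Level-order array: [17, 16, 45, 2, None, 37, None, None, 11, 26, 44]
Validate using subtree bounds (lo, hi): at each node, require lo < value < hi,
then recurse left with hi=value and right with lo=value.
Preorder trace (stopping at first violation):
  at node 17 with bounds (-inf, +inf): OK
  at node 16 with bounds (-inf, 17): OK
  at node 2 with bounds (-inf, 16): OK
  at node 11 with bounds (2, 16): OK
  at node 45 with bounds (17, +inf): OK
  at node 37 with bounds (17, 45): OK
  at node 26 with bounds (17, 37): OK
  at node 44 with bounds (37, 45): OK
No violation found at any node.
Result: Valid BST


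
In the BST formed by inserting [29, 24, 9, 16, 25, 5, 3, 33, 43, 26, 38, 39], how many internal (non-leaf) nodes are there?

Tree built from: [29, 24, 9, 16, 25, 5, 3, 33, 43, 26, 38, 39]
Tree (level-order array): [29, 24, 33, 9, 25, None, 43, 5, 16, None, 26, 38, None, 3, None, None, None, None, None, None, 39]
Rule: An internal node has at least one child.
Per-node child counts:
  node 29: 2 child(ren)
  node 24: 2 child(ren)
  node 9: 2 child(ren)
  node 5: 1 child(ren)
  node 3: 0 child(ren)
  node 16: 0 child(ren)
  node 25: 1 child(ren)
  node 26: 0 child(ren)
  node 33: 1 child(ren)
  node 43: 1 child(ren)
  node 38: 1 child(ren)
  node 39: 0 child(ren)
Matching nodes: [29, 24, 9, 5, 25, 33, 43, 38]
Count of internal (non-leaf) nodes: 8


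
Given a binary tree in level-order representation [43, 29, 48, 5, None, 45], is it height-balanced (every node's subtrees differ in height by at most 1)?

Tree (level-order array): [43, 29, 48, 5, None, 45]
Definition: a tree is height-balanced if, at every node, |h(left) - h(right)| <= 1 (empty subtree has height -1).
Bottom-up per-node check:
  node 5: h_left=-1, h_right=-1, diff=0 [OK], height=0
  node 29: h_left=0, h_right=-1, diff=1 [OK], height=1
  node 45: h_left=-1, h_right=-1, diff=0 [OK], height=0
  node 48: h_left=0, h_right=-1, diff=1 [OK], height=1
  node 43: h_left=1, h_right=1, diff=0 [OK], height=2
All nodes satisfy the balance condition.
Result: Balanced
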